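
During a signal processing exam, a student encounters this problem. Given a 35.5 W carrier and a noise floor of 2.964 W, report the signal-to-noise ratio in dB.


SNR in decibels:
SNR = 10 * log10(Ps / Pn)
    = 10 * log10(35.5 / 2.964)
    = 10 * log10(11.9771)
    = 10 * 1.0784
    = 10.78 dB

10.78 dB


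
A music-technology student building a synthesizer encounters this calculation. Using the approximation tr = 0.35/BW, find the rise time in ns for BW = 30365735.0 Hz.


Rise time from bandwidth relationship:
tr = 0.35 / BW
   = 0.35 / 30365735.0
   = 1.152614946e-08 s
   = 11.5261 ns

11.5261 ns


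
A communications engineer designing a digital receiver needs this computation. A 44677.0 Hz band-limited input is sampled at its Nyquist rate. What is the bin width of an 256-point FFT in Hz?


Step 1 — Nyquist sampling rate:
fs = 2 * fmax = 2 * 44677.0 = 89354.0 Hz

Step 2 — DFT bin spacing:
df = fs / N = 89354.0 / 256 = 349.0391 Hz

349.0391 Hz


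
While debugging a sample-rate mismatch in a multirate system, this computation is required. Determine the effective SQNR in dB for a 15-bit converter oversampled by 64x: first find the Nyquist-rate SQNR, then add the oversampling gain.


Step 1 — baseline SQNR at Nyquist:
SQNR_base = 6.02*N + 1.76
          = 6.02*15 + 1.76
          = 92.06 dB

Step 2 — oversampling processing gain:
G = 10*log10(OSR) = 10*log10(64) = 18.06 dB

Step 3 — total:
SQNR_total = 92.06 + 18.06 = 110.12 dB

Base SQNR = 92.06 dB; oversampled SQNR = 110.12 dB


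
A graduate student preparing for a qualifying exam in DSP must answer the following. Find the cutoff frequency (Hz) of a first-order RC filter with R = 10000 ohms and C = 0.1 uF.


Cutoff frequency of a first-order RC filter:
fc = 1 / (2 * pi * R * C)
C = 0.1 uF = 1e-07 F
fc = 1 / (2 * pi * 10000 * 1e-07)
   = 1 / 0.0062831853071796
   = 159.154943 Hz

159.154943 Hz


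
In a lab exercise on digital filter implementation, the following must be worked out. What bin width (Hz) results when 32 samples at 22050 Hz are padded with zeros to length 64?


Frequency resolution after zero-padding:
N_padded = 32 * 2 = 64
df = fs / N_padded
   = 22050 / 64
   = 344.5312 Hz

344.5312 Hz


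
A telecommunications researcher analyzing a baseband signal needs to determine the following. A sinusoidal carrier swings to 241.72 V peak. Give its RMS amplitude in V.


RMS voltage for a sinusoidal waveform:
V_rms = V_peak / sqrt(2)
      = 241.72 / 1.414214
      = 170.922 V

170.922 V


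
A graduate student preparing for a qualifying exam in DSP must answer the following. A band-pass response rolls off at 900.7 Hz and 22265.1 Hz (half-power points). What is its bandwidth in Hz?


Bandwidth is the difference of -3dB frequencies:
BW = f_high - f_low
   = 22265.1 - 900.7
   = 21364.4 Hz

21364.4 Hz


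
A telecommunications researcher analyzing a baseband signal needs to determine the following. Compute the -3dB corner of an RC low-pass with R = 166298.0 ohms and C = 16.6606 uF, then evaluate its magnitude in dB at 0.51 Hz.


Step 1 — cutoff frequency:
fc = 1 / (2*pi*R*C)
C = 16.6606 uF = 1.66606e-05 F
fc = 1 / (2*pi*166298.0*1.66606e-05)
   = 0.0574437 Hz

Step 2 — magnitude at f = 0.51 Hz:
|H(f)| = 1 / sqrt(1 + (f/fc)^2)
f/fc = 0.51 / 0.0574437 = 8.878258
|H| = 1 / sqrt(1 + 78.823465) = 0.111927
|H|_dB = 20*log10(0.111927) = -19.02 dB

fc = 0.0574437 Hz; |H(0.51 Hz)| = -19.02 dB


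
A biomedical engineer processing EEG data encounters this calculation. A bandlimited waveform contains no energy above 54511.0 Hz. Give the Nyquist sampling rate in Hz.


The Nyquist rate is twice the maximum frequency component.
fs_min = 2 * fmax
      = 2 * 54511.0
      = 109022.0 Hz

109022.0


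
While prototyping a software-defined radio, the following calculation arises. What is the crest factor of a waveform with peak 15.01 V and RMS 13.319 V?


Crest factor is the ratio of peak to RMS:
CF = V_peak / V_rms
   = 15.01 / 13.319
   = 1.127

1.127


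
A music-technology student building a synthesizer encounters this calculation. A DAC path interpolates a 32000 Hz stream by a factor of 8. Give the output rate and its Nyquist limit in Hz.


Step 1 — output sample rate after interpolation by L:
fs_out = L * fs_in = 8 * 32000 = 256000 Hz

Step 2 — Nyquist frequency of the output stream:
f_Nyq = fs_out / 2 = 256000 / 2 = 128000.0 Hz

fs_out = 256000 Hz; f_Nyquist = 128000.0 Hz


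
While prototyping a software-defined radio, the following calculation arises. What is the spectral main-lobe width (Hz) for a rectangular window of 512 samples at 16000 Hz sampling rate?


Main lobe width for a rectangular window:
Width = 2 * fs / N
      = 2 * 16000 / 512
      = 32000 / 512
      = 62.5 Hz

62.5 Hz


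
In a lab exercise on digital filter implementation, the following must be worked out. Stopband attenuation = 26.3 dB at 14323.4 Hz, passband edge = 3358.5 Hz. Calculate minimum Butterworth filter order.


Butterworth filter order formula:
n = log10(10^(A/10) - 1) / (2 * log10(f_stop/f_pass))
10^(26.3/10) - 1 = 425.5795
f_stop/f_pass = 14323.4 / 3358.5 = 4.2648
n = 2.0868 -> ceil = 3

3


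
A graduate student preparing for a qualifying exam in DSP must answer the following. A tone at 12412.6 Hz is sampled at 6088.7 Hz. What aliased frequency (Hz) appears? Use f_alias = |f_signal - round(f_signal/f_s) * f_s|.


Compute the nearest integer multiple of fs to the signal:
n = round(12412.6 / 6088.7) = 2
f_alias = |12412.6 - 2 * 6088.7|
        = |12412.6 - 12177.4|
        = 235.2 Hz

235.2


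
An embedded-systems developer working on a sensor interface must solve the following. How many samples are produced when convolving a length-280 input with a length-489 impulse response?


Linear convolution output length:
L = N + M - 1
  = 280 + 489 - 1
  = 768 samples

768


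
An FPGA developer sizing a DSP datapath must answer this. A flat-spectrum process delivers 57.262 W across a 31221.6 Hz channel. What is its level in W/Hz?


Power spectral density:
PSD = P / BW
    = 57.262 / 31221.6
    = 0.00183405 W/Hz

0.00183405 W/Hz


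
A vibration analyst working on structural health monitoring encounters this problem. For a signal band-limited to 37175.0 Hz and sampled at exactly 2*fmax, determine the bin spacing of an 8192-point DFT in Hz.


Step 1 — Nyquist sampling rate:
fs = 2 * fmax = 2 * 37175.0 = 74350.0 Hz

Step 2 — DFT bin spacing:
df = fs / N = 74350.0 / 8192 = 9.0759 Hz

9.0759 Hz


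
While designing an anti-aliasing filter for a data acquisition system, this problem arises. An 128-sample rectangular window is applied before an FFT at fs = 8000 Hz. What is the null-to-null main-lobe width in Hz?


Main lobe width for a rectangular window:
Width = 2 * fs / N
      = 2 * 8000 / 128
      = 16000 / 128
      = 125.0 Hz

125.0 Hz


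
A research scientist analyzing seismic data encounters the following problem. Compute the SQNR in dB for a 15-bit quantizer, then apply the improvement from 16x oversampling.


Step 1 — baseline SQNR at Nyquist:
SQNR_base = 6.02*N + 1.76
          = 6.02*15 + 1.76
          = 92.06 dB

Step 2 — oversampling processing gain:
G = 10*log10(OSR) = 10*log10(16) = 12.04 dB

Step 3 — total:
SQNR_total = 92.06 + 12.04 = 104.1 dB

Base SQNR = 92.06 dB; oversampled SQNR = 104.1 dB


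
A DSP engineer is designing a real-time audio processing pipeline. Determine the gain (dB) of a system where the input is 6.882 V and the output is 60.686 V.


Voltage gain in dB:
G = 20 * log10(Vout / Vin)
  = 20 * log10(60.686 / 6.882)
  = 20 * log10(8.818076)
  = 20 * 0.945374
  = 18.91 dB

18.91 dB


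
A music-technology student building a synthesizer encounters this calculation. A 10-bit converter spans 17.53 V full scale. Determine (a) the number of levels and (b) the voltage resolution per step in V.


Step 1 — number of quantization levels:
L = 2^N = 2^10 = 1024

Step 2 — LSB step size:
delta = Vfs / L
      = 17.53 / 1024
      = 0.01711914 V

Levels = 1024; step size = 0.01711914 V


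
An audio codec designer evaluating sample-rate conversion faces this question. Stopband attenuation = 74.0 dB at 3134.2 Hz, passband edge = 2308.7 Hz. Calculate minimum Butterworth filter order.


Butterworth filter order formula:
n = log10(10^(A/10) - 1) / (2 * log10(f_stop/f_pass))
10^(74.0/10) - 1 = 25118863.3151
f_stop/f_pass = 3134.2 / 2308.7 = 1.3576
n = 27.87 -> ceil = 28

28


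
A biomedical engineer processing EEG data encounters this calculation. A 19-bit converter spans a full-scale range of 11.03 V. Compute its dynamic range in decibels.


Dynamic range from full-scale to LSB:
V_min = V_max / 2^bits = 11.03 / 2^19
DR = 20 * log10(V_max / V_min)
   = 20 * log10(2^19)
   = 20 * 19 * log10(2)
   = 114.39 dB

114.39 dB


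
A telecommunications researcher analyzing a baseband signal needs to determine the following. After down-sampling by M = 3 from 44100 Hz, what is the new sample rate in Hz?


Decimation reduces the sample rate:
fs_out = fs_in / M
       = 44100 / 3
       = 14700.0 Hz

14700.0 Hz


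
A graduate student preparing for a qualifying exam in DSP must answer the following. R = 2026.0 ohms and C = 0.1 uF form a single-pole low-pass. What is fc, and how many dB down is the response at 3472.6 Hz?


Step 1 — cutoff frequency:
fc = 1 / (2*pi*R*C)
C = 0.1 uF = 1e-07 F
fc = 1 / (2*pi*2026.0*1e-07)
   = 785.562 Hz

Step 2 — magnitude at f = 3472.6 Hz:
|H(f)| = 1 / sqrt(1 + (f/fc)^2)
f/fc = 3472.6 / 785.562 = 4.42053
|H| = 1 / sqrt(1 + 19.541085) = 0.2206421
|H|_dB = 20*log10(0.2206421) = -13.13 dB

fc = 785.562 Hz; |H(3472.6 Hz)| = -13.13 dB


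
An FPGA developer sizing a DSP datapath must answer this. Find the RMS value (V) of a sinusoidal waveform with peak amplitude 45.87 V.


RMS voltage for a sinusoidal waveform:
V_rms = V_peak / sqrt(2)
      = 45.87 / 1.414214
      = 32.435 V

32.435 V


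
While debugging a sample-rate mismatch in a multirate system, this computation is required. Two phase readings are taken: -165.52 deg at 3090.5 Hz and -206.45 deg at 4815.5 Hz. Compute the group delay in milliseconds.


Group delay from phase difference:
tau = -d(phi)/d(omega)
d(phi) = -40.93 deg = -0.714363 rad
d(omega) = 2*pi*(4815.5 - 3090.5) = 10838.4947 rad/s
tau = -(-0.714363) / 10838.4947
    = 0.0659 ms

0.0659 ms


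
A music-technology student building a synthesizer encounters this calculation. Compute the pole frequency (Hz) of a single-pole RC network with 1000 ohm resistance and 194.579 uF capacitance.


Cutoff frequency of a first-order RC filter:
fc = 1 / (2 * pi * R * C)
C = 194.579 uF = 0.000194579 F
fc = 1 / (2 * pi * 1000 * 0.000194579)
   = 1 / 1.2225759138857
   = 0.817945 Hz

0.817945 Hz


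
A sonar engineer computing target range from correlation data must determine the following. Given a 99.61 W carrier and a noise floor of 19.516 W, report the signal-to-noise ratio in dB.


SNR in decibels:
SNR = 10 * log10(Ps / Pn)
    = 10 * log10(99.61 / 19.516)
    = 10 * log10(5.104)
    = 10 * 0.7079
    = 7.08 dB

7.08 dB


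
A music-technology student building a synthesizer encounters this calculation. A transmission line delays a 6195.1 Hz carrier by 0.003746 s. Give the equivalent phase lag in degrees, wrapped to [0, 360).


Phase shift from frequency and time delay:
phi = 360 * f * t_delay
    = 360 * 6195.1 * 0.003746
    = 8354.46 degrees
    mod 360 = 74.46 degrees

74.46 degrees


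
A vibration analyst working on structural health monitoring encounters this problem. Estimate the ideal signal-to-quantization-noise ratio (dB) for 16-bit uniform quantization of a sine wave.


Theoretical SNR for a full-scale sinusoid:
SNR = 6.02 * N + 1.76
    = 6.02 * 16 + 1.76
    = 96.32 + 1.76
    = 98.08 dB

98.08 dB


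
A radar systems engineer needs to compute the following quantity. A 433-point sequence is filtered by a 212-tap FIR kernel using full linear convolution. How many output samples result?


Linear convolution output length:
L = N + M - 1
  = 433 + 212 - 1
  = 644 samples

644


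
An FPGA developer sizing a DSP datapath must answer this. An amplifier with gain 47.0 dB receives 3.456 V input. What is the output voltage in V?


Output voltage from dB gain:
V_out = V_in * 10^(gain_dB / 20)
      = 3.456 * 10^(47.0 / 20)
      = 3.456 * 223.872114
      = 773.702 V

773.702 V


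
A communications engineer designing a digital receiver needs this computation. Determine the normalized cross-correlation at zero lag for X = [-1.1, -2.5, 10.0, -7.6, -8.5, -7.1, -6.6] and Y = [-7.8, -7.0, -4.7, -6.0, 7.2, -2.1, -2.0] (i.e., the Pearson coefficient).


Pearson correlation coefficient (population):
r = cov(X,Y) / (std(X) * std(Y))
Mean X = -3.3429, Mean Y = -3.2
Cov(X,Y) = -11.898571
Std(X) = 6.014472, Std(Y) = 4.728334
r = -0.4184

-0.4184


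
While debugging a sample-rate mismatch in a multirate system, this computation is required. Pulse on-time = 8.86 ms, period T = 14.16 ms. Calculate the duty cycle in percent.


Duty cycle as a percentage:
DC = (t_on / T) * 100
   = (8.86 / 14.16) * 100
   = 0.625706 * 100
   = 62.57 %

62.57 %


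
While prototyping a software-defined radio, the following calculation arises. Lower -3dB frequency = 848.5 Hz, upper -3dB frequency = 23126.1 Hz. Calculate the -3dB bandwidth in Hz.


Bandwidth is the difference of -3dB frequencies:
BW = f_high - f_low
   = 23126.1 - 848.5
   = 22277.6 Hz

22277.6 Hz


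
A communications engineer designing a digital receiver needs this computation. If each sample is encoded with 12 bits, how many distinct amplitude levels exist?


Number of quantization levels = 2^N
= 2^12
= 4096

4096


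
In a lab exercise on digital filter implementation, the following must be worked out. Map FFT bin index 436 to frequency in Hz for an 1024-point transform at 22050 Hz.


Frequency of DFT bin k:
f_k = k * fs / N
    = 436 * 22050 / 1024
    = 9613800 / 1024
    = 9388.477 Hz

9388.477 Hz


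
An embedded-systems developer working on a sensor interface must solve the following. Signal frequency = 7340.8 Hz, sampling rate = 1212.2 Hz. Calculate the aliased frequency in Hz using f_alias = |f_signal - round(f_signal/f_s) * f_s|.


Compute the nearest integer multiple of fs to the signal:
n = round(7340.8 / 1212.2) = 6
f_alias = |7340.8 - 6 * 1212.2|
        = |7340.8 - 7273.2|
        = 67.6 Hz

67.6


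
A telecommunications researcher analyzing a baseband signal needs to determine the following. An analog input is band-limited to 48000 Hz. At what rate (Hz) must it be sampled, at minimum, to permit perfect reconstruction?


The Nyquist rate is twice the maximum frequency component.
fs_min = 2 * fmax
      = 2 * 48000
      = 96000 Hz

96000


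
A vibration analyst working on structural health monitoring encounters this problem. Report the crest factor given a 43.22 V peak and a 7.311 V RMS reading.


Crest factor is the ratio of peak to RMS:
CF = V_peak / V_rms
   = 43.22 / 7.311
   = 5.9116

5.9116


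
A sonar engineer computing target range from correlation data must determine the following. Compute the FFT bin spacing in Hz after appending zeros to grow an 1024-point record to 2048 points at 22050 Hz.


Frequency resolution after zero-padding:
N_padded = 1024 * 2 = 2048
df = fs / N_padded
   = 22050 / 2048
   = 10.7666 Hz

10.7666 Hz


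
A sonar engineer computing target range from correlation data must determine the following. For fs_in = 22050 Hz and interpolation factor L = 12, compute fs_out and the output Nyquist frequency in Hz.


Step 1 — output sample rate after interpolation by L:
fs_out = L * fs_in = 12 * 22050 = 264600 Hz

Step 2 — Nyquist frequency of the output stream:
f_Nyq = fs_out / 2 = 264600 / 2 = 132300.0 Hz

fs_out = 264600 Hz; f_Nyquist = 132300.0 Hz


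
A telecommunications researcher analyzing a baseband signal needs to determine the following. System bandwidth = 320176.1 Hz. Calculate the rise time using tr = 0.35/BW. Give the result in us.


Rise time from bandwidth relationship:
tr = 0.35 / BW
   = 0.35 / 320176.1
   = 1.093148427e-06 s
   = 1.0931 us

1.0931 us


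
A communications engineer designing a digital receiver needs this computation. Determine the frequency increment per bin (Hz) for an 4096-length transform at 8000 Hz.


DFT frequency resolution:
df = fs / N
   = 8000 / 4096
   = 1.9531 Hz

1.9531 Hz


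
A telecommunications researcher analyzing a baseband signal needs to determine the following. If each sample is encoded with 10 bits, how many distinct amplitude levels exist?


Number of quantization levels = 2^N
= 2^10
= 1024

1024


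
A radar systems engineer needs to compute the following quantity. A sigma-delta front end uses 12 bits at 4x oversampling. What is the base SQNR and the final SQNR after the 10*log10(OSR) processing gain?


Step 1 — baseline SQNR at Nyquist:
SQNR_base = 6.02*N + 1.76
          = 6.02*12 + 1.76
          = 74.0 dB

Step 2 — oversampling processing gain:
G = 10*log10(OSR) = 10*log10(4) = 6.02 dB

Step 3 — total:
SQNR_total = 74.0 + 6.02 = 80.02 dB

Base SQNR = 74.0 dB; oversampled SQNR = 80.02 dB


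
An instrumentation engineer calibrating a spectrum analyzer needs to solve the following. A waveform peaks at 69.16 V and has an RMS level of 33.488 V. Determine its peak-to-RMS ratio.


Crest factor is the ratio of peak to RMS:
CF = V_peak / V_rms
   = 69.16 / 33.488
   = 2.0652

2.0652


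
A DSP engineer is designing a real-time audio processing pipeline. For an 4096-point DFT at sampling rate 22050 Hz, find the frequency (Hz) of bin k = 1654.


Frequency of DFT bin k:
f_k = k * fs / N
    = 1654 * 22050 / 4096
    = 36470700 / 4096
    = 8903.979 Hz

8903.979 Hz


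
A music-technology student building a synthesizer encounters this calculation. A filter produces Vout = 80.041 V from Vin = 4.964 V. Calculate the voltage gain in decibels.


Voltage gain in dB:
G = 20 * log10(Vout / Vin)
  = 20 * log10(80.041 / 4.964)
  = 20 * log10(16.124295)
  = 20 * 1.207481
  = 24.15 dB

24.15 dB


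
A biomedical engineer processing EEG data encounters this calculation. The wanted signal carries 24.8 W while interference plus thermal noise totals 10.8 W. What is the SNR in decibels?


SNR in decibels:
SNR = 10 * log10(Ps / Pn)
    = 10 * log10(24.8 / 10.8)
    = 10 * log10(2.2963)
    = 10 * 0.361
    = 3.61 dB

3.61 dB


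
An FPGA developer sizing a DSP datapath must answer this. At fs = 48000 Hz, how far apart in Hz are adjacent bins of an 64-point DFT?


DFT frequency resolution:
df = fs / N
   = 48000 / 64
   = 750.0 Hz

750.0 Hz


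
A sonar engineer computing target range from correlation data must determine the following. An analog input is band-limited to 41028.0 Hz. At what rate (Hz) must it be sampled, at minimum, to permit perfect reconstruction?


The Nyquist rate is twice the maximum frequency component.
fs_min = 2 * fmax
      = 2 * 41028.0
      = 82056.0 Hz

82056.0


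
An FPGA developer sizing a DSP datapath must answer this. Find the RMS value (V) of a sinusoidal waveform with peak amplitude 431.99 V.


RMS voltage for a sinusoidal waveform:
V_rms = V_peak / sqrt(2)
      = 431.99 / 1.414214
      = 305.463 V

305.463 V


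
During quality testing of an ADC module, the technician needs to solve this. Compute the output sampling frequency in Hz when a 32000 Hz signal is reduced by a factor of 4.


Decimation reduces the sample rate:
fs_out = fs_in / M
       = 32000 / 4
       = 8000.0 Hz

8000.0 Hz


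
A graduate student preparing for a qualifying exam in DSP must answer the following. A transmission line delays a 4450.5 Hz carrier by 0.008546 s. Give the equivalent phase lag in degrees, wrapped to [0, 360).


Phase shift from frequency and time delay:
phi = 360 * f * t_delay
    = 360 * 4450.5 * 0.008546
    = 13692.23 degrees
    mod 360 = 12.23 degrees

12.23 degrees


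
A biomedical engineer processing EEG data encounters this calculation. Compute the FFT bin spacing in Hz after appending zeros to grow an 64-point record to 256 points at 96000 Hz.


Frequency resolution after zero-padding:
N_padded = 64 * 4 = 256
df = fs / N_padded
   = 96000 / 256
   = 375.0 Hz

375.0 Hz


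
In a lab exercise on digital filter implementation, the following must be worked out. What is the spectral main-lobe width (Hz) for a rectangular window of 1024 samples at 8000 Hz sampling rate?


Main lobe width for a rectangular window:
Width = 2 * fs / N
      = 2 * 8000 / 1024
      = 16000 / 1024
      = 15.625 Hz

15.625 Hz


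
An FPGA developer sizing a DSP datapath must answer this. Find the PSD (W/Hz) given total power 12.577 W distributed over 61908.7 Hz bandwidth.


Power spectral density:
PSD = P / BW
    = 12.577 / 61908.7
    = 0.00020315 W/Hz

0.00020315 W/Hz


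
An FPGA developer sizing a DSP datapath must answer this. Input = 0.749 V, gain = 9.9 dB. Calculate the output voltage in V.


Output voltage from dB gain:
V_out = V_in * 10^(gain_dB / 20)
      = 0.749 * 10^(9.9 / 20)
      = 0.749 * 3.126079
      = 2.3414 V

2.3414 V


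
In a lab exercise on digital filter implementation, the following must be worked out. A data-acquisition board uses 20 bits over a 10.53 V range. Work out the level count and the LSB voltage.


Step 1 — number of quantization levels:
L = 2^N = 2^20 = 1048576

Step 2 — LSB step size:
delta = Vfs / L
      = 10.53 / 1048576
      = 1.004e-05 V

Levels = 1048576; step size = 1.004e-05 V


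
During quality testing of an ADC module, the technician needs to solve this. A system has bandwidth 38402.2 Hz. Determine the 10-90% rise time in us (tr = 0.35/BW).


Rise time from bandwidth relationship:
tr = 0.35 / BW
   = 0.35 / 38402.2
   = 9.114061174e-06 s
   = 9.1141 us

9.1141 us


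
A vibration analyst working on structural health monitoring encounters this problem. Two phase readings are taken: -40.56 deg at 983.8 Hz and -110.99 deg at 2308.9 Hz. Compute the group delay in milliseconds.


Group delay from phase difference:
tau = -d(phi)/d(omega)
d(phi) = -70.43 deg = -1.229235 rad
d(omega) = 2*pi*(2308.9 - 983.8) = 8325.8489 rad/s
tau = -(-1.229235) / 8325.8489
    = 0.1476 ms

0.1476 ms


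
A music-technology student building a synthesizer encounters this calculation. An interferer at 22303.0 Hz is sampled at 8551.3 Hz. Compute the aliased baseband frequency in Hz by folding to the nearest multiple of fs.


Compute the nearest integer multiple of fs to the signal:
n = round(22303.0 / 8551.3) = 3
f_alias = |22303.0 - 3 * 8551.3|
        = |22303.0 - 25653.9|
        = 3350.9 Hz

3350.9


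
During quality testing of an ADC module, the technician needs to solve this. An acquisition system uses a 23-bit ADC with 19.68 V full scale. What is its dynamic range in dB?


Dynamic range from full-scale to LSB:
V_min = V_max / 2^bits = 19.68 / 2^23
DR = 20 * log10(V_max / V_min)
   = 20 * log10(2^23)
   = 20 * 23 * log10(2)
   = 138.47 dB

138.47 dB


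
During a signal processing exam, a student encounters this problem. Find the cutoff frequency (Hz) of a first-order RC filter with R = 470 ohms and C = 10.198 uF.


Cutoff frequency of a first-order RC filter:
fc = 1 / (2 * pi * R * C)
C = 10.198 uF = 1.0198e-05 F
fc = 1 / (2 * pi * 470 * 1.0198e-05)
   = 1 / 0.03011568416843
   = 33.205289 Hz

33.205289 Hz


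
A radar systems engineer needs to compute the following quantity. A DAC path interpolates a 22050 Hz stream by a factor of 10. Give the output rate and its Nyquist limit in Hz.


Step 1 — output sample rate after interpolation by L:
fs_out = L * fs_in = 10 * 22050 = 220500 Hz

Step 2 — Nyquist frequency of the output stream:
f_Nyq = fs_out / 2 = 220500 / 2 = 110250.0 Hz

fs_out = 220500 Hz; f_Nyquist = 110250.0 Hz


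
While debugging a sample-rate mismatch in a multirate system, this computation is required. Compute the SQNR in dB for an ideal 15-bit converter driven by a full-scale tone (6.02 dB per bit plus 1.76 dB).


Theoretical SNR for a full-scale sinusoid:
SNR = 6.02 * N + 1.76
    = 6.02 * 15 + 1.76
    = 90.3 + 1.76
    = 92.06 dB

92.06 dB


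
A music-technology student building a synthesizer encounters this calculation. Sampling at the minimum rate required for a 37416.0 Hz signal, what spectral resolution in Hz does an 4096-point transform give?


Step 1 — Nyquist sampling rate:
fs = 2 * fmax = 2 * 37416.0 = 74832.0 Hz

Step 2 — DFT bin spacing:
df = fs / N = 74832.0 / 4096 = 18.2695 Hz

18.2695 Hz


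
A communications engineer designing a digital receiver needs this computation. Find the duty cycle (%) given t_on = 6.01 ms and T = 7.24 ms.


Duty cycle as a percentage:
DC = (t_on / T) * 100
   = (6.01 / 7.24) * 100
   = 0.83011 * 100
   = 83.01 %

83.01 %


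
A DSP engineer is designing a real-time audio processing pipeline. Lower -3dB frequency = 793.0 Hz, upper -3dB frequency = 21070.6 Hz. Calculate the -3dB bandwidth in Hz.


Bandwidth is the difference of -3dB frequencies:
BW = f_high - f_low
   = 21070.6 - 793.0
   = 20277.6 Hz

20277.6 Hz


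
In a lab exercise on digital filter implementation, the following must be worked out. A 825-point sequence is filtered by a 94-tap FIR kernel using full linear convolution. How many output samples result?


Linear convolution output length:
L = N + M - 1
  = 825 + 94 - 1
  = 918 samples

918


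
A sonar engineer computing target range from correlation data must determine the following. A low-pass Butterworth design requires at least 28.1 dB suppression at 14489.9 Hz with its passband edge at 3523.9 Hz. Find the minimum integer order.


Butterworth filter order formula:
n = log10(10^(A/10) - 1) / (2 * log10(f_stop/f_pass))
10^(28.1/10) - 1 = 644.6542
f_stop/f_pass = 14489.9 / 3523.9 = 4.1119
n = 2.2876 -> ceil = 3

3


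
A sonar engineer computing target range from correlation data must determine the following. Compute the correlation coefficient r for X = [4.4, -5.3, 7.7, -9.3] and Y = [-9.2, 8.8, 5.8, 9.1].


Pearson correlation coefficient (population):
r = cov(X,Y) / (std(X) * std(Y))
Mean X = -0.625, Mean Y = 3.625
Cov(X,Y) = -29.506875
Std(X) = 6.922202, Std(Y) = 7.516108
r = -0.5671

-0.5671


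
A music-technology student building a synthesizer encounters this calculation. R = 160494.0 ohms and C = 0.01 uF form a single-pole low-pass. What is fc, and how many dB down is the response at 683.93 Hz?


Step 1 — cutoff frequency:
fc = 1 / (2*pi*R*C)
C = 0.01 uF = 1e-08 F
fc = 1 / (2*pi*160494.0*1e-08)
   = 99.1657 Hz

Step 2 — magnitude at f = 683.93 Hz:
|H(f)| = 1 / sqrt(1 + (f/fc)^2)
f/fc = 683.93 / 99.1657 = 6.89684
|H| = 1 / sqrt(1 + 47.566402) = 0.1434934
|H|_dB = 20*log10(0.1434934) = -16.86 dB

fc = 99.1657 Hz; |H(683.93 Hz)| = -16.86 dB


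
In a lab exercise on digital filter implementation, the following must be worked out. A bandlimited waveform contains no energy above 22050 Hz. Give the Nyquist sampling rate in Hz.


The Nyquist rate is twice the maximum frequency component.
fs_min = 2 * fmax
      = 2 * 22050
      = 44100 Hz

44100


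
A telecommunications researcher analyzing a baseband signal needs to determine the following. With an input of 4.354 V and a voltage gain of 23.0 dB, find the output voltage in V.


Output voltage from dB gain:
V_out = V_in * 10^(gain_dB / 20)
      = 4.354 * 10^(23.0 / 20)
      = 4.354 * 14.125375
      = 61.5019 V

61.5019 V


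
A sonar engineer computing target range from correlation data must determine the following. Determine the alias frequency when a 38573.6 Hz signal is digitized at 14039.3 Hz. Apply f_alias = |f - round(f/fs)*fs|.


Compute the nearest integer multiple of fs to the signal:
n = round(38573.6 / 14039.3) = 3
f_alias = |38573.6 - 3 * 14039.3|
        = |38573.6 - 42117.9|
        = 3544.3 Hz

3544.3


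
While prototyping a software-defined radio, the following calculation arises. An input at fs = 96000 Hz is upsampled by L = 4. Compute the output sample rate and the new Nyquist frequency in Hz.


Step 1 — output sample rate after interpolation by L:
fs_out = L * fs_in = 4 * 96000 = 384000 Hz

Step 2 — Nyquist frequency of the output stream:
f_Nyq = fs_out / 2 = 384000 / 2 = 192000.0 Hz

fs_out = 384000 Hz; f_Nyquist = 192000.0 Hz


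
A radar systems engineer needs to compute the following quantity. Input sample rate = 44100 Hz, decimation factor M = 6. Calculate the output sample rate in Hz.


Decimation reduces the sample rate:
fs_out = fs_in / M
       = 44100 / 6
       = 7350.0 Hz

7350.0 Hz


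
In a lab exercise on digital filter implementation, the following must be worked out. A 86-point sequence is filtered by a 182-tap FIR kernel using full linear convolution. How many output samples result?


Linear convolution output length:
L = N + M - 1
  = 86 + 182 - 1
  = 267 samples

267


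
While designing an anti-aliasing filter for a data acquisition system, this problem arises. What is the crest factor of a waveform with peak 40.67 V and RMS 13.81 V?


Crest factor is the ratio of peak to RMS:
CF = V_peak / V_rms
   = 40.67 / 13.81
   = 2.945

2.945


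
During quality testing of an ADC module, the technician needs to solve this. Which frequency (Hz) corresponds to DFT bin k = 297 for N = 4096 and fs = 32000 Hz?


Frequency of DFT bin k:
f_k = k * fs / N
    = 297 * 32000 / 4096
    = 9504000 / 4096
    = 2320.312 Hz

2320.312 Hz


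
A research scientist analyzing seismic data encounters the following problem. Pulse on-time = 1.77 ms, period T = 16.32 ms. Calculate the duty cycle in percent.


Duty cycle as a percentage:
DC = (t_on / T) * 100
   = (1.77 / 16.32) * 100
   = 0.108456 * 100
   = 10.85 %

10.85 %


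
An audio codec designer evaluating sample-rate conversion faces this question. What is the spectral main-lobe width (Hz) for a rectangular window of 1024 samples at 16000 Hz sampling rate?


Main lobe width for a rectangular window:
Width = 2 * fs / N
      = 2 * 16000 / 1024
      = 32000 / 1024
      = 31.25 Hz

31.25 Hz


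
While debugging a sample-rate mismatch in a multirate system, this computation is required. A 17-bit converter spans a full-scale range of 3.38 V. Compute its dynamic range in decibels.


Dynamic range from full-scale to LSB:
V_min = V_max / 2^bits = 3.38 / 2^17
DR = 20 * log10(V_max / V_min)
   = 20 * log10(2^17)
   = 20 * 17 * log10(2)
   = 102.35 dB

102.35 dB


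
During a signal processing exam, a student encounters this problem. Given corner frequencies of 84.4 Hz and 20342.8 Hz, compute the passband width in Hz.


Bandwidth is the difference of -3dB frequencies:
BW = f_high - f_low
   = 20342.8 - 84.4
   = 20258.4 Hz

20258.4 Hz


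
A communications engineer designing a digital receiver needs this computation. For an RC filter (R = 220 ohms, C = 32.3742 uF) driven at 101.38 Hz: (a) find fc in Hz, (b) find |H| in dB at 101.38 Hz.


Step 1 — cutoff frequency:
fc = 1 / (2*pi*R*C)
C = 32.3742 uF = 3.23742e-05 F
fc = 1 / (2*pi*220*3.23742e-05)
   = 22.3459 Hz

Step 2 — magnitude at f = 101.38 Hz:
|H(f)| = 1 / sqrt(1 + (f/fc)^2)
f/fc = 101.38 / 22.3459 = 4.53685
|H| = 1 / sqrt(1 + 20.583008) = 0.2152504
|H|_dB = 20*log10(0.2152504) = -13.34 dB

fc = 22.3459 Hz; |H(101.38 Hz)| = -13.34 dB


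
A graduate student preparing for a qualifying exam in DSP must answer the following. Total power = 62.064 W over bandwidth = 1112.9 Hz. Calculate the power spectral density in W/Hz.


Power spectral density:
PSD = P / BW
    = 62.064 / 1112.9
    = 0.05576781 W/Hz

0.05576781 W/Hz


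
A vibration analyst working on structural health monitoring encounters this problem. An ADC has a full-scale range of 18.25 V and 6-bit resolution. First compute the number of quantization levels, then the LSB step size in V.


Step 1 — number of quantization levels:
L = 2^N = 2^6 = 64

Step 2 — LSB step size:
delta = Vfs / L
      = 18.25 / 64
      = 0.28515625 V

Levels = 64; step size = 0.28515625 V


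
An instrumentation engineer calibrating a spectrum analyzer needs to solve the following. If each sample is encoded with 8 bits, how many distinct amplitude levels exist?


Number of quantization levels = 2^N
= 2^8
= 256

256


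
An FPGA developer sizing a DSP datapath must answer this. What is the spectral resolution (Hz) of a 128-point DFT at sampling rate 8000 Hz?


DFT frequency resolution:
df = fs / N
   = 8000 / 128
   = 62.5 Hz

62.5 Hz


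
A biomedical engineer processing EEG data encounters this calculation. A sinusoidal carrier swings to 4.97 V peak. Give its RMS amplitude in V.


RMS voltage for a sinusoidal waveform:
V_rms = V_peak / sqrt(2)
      = 4.97 / 1.414214
      = 3.514 V

3.514 V


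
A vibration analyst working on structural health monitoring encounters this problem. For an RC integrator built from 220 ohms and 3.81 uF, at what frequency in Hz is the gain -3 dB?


Cutoff frequency of a first-order RC filter:
fc = 1 / (2 * pi * R * C)
C = 3.81 uF = 3.81e-06 F
fc = 1 / (2 * pi * 220 * 3.81e-06)
   = 1 / 0.0052665659244779
   = 189.87705 Hz

189.87705 Hz


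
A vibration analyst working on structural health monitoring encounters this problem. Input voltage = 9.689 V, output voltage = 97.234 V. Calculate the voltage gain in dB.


Voltage gain in dB:
G = 20 * log10(Vout / Vin)
  = 20 * log10(97.234 / 9.689)
  = 20 * log10(10.035504)
  = 20 * 1.001539
  = 20.03 dB

20.03 dB


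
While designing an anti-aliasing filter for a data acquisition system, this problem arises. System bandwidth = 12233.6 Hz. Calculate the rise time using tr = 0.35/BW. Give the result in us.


Rise time from bandwidth relationship:
tr = 0.35 / BW
   = 0.35 / 12233.6
   = 2.860973058e-05 s
   = 28.6097 us

28.6097 us


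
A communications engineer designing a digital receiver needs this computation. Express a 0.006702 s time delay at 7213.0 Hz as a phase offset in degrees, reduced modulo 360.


Phase shift from frequency and time delay:
phi = 360 * f * t_delay
    = 360 * 7213.0 * 0.006702
    = 17402.95 degrees
    mod 360 = 122.95 degrees

122.95 degrees


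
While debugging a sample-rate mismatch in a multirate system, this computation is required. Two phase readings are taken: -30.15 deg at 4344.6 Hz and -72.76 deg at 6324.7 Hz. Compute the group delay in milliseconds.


Group delay from phase difference:
tau = -d(phi)/d(omega)
d(phi) = -42.61 deg = -0.743685 rad
d(omega) = 2*pi*(6324.7 - 4344.6) = 12441.3352 rad/s
tau = -(-0.743685) / 12441.3352
    = 0.0598 ms

0.0598 ms


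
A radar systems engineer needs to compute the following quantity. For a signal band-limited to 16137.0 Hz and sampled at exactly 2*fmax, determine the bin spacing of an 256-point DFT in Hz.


Step 1 — Nyquist sampling rate:
fs = 2 * fmax = 2 * 16137.0 = 32274.0 Hz

Step 2 — DFT bin spacing:
df = fs / N = 32274.0 / 256 = 126.0703 Hz

126.0703 Hz


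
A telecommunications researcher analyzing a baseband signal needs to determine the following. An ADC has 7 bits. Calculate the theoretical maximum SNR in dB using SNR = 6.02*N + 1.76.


Theoretical SNR for a full-scale sinusoid:
SNR = 6.02 * N + 1.76
    = 6.02 * 7 + 1.76
    = 42.14 + 1.76
    = 43.9 dB

43.9 dB


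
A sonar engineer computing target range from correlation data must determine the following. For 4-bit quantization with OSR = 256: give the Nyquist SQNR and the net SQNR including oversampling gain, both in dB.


Step 1 — baseline SQNR at Nyquist:
SQNR_base = 6.02*N + 1.76
          = 6.02*4 + 1.76
          = 25.84 dB

Step 2 — oversampling processing gain:
G = 10*log10(OSR) = 10*log10(256) = 24.08 dB

Step 3 — total:
SQNR_total = 25.84 + 24.08 = 49.92 dB

Base SQNR = 25.84 dB; oversampled SQNR = 49.92 dB


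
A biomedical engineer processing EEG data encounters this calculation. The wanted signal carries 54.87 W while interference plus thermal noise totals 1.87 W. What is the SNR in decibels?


SNR in decibels:
SNR = 10 * log10(Ps / Pn)
    = 10 * log10(54.87 / 1.87)
    = 10 * log10(29.3422)
    = 10 * 1.4675
    = 14.67 dB

14.67 dB


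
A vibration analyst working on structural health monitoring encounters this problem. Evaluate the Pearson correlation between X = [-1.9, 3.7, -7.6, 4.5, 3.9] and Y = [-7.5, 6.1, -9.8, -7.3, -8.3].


Pearson correlation coefficient (population):
r = cov(X,Y) / (std(X) * std(Y))
Mean X = 0.52, Mean Y = -5.36
Cov(X,Y) = 12.0032
Std(X) = 4.672644, Std(Y) = 5.797103
r = 0.4431

0.4431


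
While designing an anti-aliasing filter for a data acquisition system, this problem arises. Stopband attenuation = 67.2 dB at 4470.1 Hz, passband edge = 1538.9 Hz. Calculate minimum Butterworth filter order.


Butterworth filter order formula:
n = log10(10^(A/10) - 1) / (2 * log10(f_stop/f_pass))
10^(67.2/10) - 1 = 5248073.6025
f_stop/f_pass = 4470.1 / 1538.9 = 2.9047
n = 7.2553 -> ceil = 8

8


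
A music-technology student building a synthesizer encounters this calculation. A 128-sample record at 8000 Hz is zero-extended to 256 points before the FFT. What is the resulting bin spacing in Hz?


Frequency resolution after zero-padding:
N_padded = 128 * 2 = 256
df = fs / N_padded
   = 8000 / 256
   = 31.25 Hz

31.25 Hz


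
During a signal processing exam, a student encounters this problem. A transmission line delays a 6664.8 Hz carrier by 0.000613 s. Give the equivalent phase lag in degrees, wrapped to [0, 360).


Phase shift from frequency and time delay:
phi = 360 * f * t_delay
    = 360 * 6664.8 * 0.000613
    = 1470.79 degrees
    mod 360 = 30.79 degrees

30.79 degrees


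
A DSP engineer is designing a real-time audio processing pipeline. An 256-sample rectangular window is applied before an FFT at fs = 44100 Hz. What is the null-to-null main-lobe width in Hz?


Main lobe width for a rectangular window:
Width = 2 * fs / N
      = 2 * 44100 / 256
      = 88200 / 256
      = 344.531 Hz

344.531 Hz


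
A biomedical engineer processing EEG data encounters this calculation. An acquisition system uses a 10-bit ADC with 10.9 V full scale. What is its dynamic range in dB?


Dynamic range from full-scale to LSB:
V_min = V_max / 2^bits = 10.9 / 2^10
DR = 20 * log10(V_max / V_min)
   = 20 * log10(2^10)
   = 20 * 10 * log10(2)
   = 60.21 dB

60.21 dB


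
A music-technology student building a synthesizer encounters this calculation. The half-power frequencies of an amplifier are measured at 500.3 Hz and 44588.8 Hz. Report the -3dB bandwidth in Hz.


Bandwidth is the difference of -3dB frequencies:
BW = f_high - f_low
   = 44588.8 - 500.3
   = 44088.5 Hz

44088.5 Hz


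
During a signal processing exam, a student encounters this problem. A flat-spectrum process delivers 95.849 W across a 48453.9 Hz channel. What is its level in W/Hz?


Power spectral density:
PSD = P / BW
    = 95.849 / 48453.9
    = 0.00197815 W/Hz

0.00197815 W/Hz


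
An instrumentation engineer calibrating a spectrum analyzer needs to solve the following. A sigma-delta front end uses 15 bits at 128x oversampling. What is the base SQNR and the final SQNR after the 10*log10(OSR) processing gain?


Step 1 — baseline SQNR at Nyquist:
SQNR_base = 6.02*N + 1.76
          = 6.02*15 + 1.76
          = 92.06 dB

Step 2 — oversampling processing gain:
G = 10*log10(OSR) = 10*log10(128) = 21.07 dB

Step 3 — total:
SQNR_total = 92.06 + 21.07 = 113.13 dB

Base SQNR = 92.06 dB; oversampled SQNR = 113.13 dB


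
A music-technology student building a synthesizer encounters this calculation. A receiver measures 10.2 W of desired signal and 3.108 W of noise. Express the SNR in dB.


SNR in decibels:
SNR = 10 * log10(Ps / Pn)
    = 10 * log10(10.2 / 3.108)
    = 10 * log10(3.2819)
    = 10 * 0.5161
    = 5.16 dB

5.16 dB


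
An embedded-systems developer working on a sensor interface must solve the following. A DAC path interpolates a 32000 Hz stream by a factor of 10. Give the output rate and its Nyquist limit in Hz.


Step 1 — output sample rate after interpolation by L:
fs_out = L * fs_in = 10 * 32000 = 320000 Hz

Step 2 — Nyquist frequency of the output stream:
f_Nyq = fs_out / 2 = 320000 / 2 = 160000.0 Hz

fs_out = 320000 Hz; f_Nyquist = 160000.0 Hz
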